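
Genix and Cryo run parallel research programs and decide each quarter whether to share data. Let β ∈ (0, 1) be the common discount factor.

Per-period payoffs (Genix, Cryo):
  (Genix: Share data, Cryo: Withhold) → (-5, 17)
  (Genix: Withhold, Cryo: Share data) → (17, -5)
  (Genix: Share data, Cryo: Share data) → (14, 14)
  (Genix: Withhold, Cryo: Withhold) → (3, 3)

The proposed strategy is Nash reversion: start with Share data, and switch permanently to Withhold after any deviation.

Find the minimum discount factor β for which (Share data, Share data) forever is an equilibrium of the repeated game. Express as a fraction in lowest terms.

Under grim trigger the critical discount factor is (T−C)/(T−P) with T = 17, C = 14, P = 3.
β* = (17−14)/(17−3) = 3/14.

3/14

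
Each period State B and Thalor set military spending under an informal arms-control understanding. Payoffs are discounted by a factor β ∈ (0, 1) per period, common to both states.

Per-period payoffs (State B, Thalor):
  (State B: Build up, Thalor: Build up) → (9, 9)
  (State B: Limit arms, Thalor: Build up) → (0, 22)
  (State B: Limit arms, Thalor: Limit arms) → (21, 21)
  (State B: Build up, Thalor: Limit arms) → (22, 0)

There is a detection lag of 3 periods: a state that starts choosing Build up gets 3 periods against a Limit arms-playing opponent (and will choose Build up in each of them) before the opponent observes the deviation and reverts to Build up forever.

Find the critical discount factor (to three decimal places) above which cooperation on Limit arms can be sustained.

A deviator earns 22 for 3 periods, then 9 forever; cooperating earns 21 forever. Multiplying the IC by (1−β):
21 ≥ 22(1−β^3) + 9β^3, so 13·β^3 ≥ 1 and β^3 ≥ 1/13.
β ≥ (1/13)^(1/3) ≈ 0.425.

0.425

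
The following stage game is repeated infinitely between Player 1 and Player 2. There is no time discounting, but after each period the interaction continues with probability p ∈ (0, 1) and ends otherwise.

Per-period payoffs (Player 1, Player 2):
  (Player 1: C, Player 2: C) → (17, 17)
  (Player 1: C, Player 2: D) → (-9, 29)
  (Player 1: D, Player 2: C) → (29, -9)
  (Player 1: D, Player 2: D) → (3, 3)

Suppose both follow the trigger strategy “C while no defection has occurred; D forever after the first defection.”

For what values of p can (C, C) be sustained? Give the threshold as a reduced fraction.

6/13

Expected cooperation value is 17 + p·17 + p²·17 + … = 17/(1−p); deviation gives 29 + p·3/(1−p).
17 ≥ 29(1−p) + 3p ⇒ 26p ≥ 12 ⇒ p ≥ 12/26 = 6/13.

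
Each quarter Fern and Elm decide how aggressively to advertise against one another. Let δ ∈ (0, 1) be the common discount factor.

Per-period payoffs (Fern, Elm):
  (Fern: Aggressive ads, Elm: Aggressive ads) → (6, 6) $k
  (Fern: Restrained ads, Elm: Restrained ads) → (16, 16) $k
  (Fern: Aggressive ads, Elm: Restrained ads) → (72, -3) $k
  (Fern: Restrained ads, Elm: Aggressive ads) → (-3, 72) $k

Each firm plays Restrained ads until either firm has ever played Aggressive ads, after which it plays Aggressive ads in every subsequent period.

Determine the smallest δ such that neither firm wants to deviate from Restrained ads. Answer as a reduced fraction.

28/33

Cooperation forever yields 16 each period: 16/(1−δ).
Deviating yields 72 once, then 6 forever: 72 + 6δ/(1−δ).
No profitable deviation requires 16/(1−δ) ≥ 72 + 6δ/(1−δ).
Multiplying by (1−δ): 16 ≥ 72(1−δ) + 6δ = 72 − 66δ.
So 66δ ≥ 56, i.e. δ ≥ 56/66 = 28/33.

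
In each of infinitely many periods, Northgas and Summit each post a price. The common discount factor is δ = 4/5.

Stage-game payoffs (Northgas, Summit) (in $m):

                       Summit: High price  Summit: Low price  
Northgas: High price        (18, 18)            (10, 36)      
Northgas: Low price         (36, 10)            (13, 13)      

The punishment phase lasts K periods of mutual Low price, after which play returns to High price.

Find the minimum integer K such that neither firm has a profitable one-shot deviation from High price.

11

Need Σ_{k=1}^{K} δ^k ≥ (36−18)/(18−13) = 3.6000 at δ = 4/5.
At K = 10 the sum is 3.5705 < 3.6000; at K = 11 it is 3.6564 ≥ 3.6000.
So the minimum punishment length is K = 11.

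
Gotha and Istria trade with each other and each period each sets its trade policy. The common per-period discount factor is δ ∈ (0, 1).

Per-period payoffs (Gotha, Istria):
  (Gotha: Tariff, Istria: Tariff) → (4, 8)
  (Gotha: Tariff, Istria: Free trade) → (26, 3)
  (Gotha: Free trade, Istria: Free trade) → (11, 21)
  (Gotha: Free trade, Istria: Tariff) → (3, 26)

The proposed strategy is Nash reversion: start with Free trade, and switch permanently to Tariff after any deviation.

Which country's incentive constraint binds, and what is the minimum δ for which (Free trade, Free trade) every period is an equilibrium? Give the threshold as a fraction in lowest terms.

Gotha; δ ≥ 15/22

Gotha's threshold: (26−11)/(26−4) = 15/22.
Istria's threshold: (26−21)/(26−8) = 5/18.
15/22 > 5/18, so Gotha binds and δ* = 15/22.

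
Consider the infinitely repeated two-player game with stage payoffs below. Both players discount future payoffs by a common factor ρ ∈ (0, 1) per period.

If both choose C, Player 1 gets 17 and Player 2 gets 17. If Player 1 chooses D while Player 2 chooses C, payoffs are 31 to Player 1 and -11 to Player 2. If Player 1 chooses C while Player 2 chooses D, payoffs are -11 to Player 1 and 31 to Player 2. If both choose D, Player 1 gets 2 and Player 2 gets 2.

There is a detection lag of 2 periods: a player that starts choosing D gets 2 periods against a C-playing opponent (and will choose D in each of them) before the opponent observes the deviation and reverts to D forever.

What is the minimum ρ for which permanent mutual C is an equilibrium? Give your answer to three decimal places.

The best deviation is to choose D for all 2 undetected periods, earning 31 each, then 2 forever once detected.
Deviation value: 31(1−ρ^2)/(1−ρ) + 2ρ^2/(1−ρ); cooperation value: 17/(1−ρ).
IC: 17 ≥ 31(1−ρ^2) + 2ρ^2 = 31 − 29ρ^2.
So ρ^2 ≥ 14/29, giving ρ ≥ (14/29)^(1/2) ≈ 0.695.

0.695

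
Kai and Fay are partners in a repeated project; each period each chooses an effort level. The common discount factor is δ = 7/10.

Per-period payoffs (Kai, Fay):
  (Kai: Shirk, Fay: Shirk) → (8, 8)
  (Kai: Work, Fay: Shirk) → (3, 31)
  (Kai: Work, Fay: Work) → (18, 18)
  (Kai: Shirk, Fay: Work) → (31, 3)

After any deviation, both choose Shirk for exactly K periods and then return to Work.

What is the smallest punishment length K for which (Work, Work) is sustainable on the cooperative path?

Need Σ_{k=1}^{K} δ^k ≥ (31−18)/(18−8) = 1.3000 at δ = 7/10.
At K = 2 the sum is 1.1900 < 1.3000; at K = 3 it is 1.5330 ≥ 1.3000.
So the minimum punishment length is K = 3.

3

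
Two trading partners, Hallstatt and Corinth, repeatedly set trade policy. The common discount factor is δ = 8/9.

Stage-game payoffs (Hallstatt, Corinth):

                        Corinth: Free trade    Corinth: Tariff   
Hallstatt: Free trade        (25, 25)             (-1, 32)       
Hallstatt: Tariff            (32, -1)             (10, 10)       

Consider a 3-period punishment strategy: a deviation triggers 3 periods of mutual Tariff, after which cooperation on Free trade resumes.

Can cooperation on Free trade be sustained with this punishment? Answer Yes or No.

Comparing payoff streams over the 4 periods until play realigns: cooperate → 25(1+δ+…+δ^3); deviate → 32 + 10(δ+…+δ^3).
Cooperation is sustained iff (25−10)(δ+…+δ^3) ≥ 32−25.
δ+…+δ^3 = 8/9·(1−(8/9)^3)/(1−8/9) = 2.3813, and (32−25)/(25−10) = 0.4667.
2.3813 ≥ 0.4667, so cooperation is sustainable.

Yes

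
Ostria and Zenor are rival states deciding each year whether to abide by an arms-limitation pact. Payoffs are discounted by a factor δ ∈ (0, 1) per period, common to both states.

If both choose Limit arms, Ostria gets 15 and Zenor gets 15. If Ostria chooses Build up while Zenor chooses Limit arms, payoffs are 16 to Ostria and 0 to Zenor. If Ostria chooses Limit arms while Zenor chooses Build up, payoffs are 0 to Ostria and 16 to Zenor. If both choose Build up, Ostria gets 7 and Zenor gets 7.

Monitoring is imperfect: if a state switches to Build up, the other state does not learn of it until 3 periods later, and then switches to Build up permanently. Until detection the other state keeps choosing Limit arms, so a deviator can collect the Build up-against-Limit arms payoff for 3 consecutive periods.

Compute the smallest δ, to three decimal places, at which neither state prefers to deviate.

The best deviation is to choose Build up for all 3 undetected periods, earning 16 each, then 7 forever once detected.
Deviation value: 16(1−δ^3)/(1−δ) + 7δ^3/(1−δ); cooperation value: 15/(1−δ).
IC: 15 ≥ 16(1−δ^3) + 7δ^3 = 16 − 9δ^3.
So δ^3 ≥ 1/9, giving δ ≥ (1/9)^(1/3) ≈ 0.481.

0.481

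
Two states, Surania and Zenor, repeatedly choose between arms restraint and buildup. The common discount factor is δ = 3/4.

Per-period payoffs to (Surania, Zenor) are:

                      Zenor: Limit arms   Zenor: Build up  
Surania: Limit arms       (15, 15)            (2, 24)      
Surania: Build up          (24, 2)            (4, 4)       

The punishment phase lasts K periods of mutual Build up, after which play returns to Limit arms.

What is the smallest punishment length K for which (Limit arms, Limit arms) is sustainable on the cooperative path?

Need Σ_{k=1}^{K} δ^k ≥ (24−15)/(15−4) = 0.8182 at δ = 3/4.
At K = 1 the sum is 0.7500 < 0.8182; at K = 2 it is 1.3125 ≥ 0.8182.
So the minimum punishment length is K = 2.

2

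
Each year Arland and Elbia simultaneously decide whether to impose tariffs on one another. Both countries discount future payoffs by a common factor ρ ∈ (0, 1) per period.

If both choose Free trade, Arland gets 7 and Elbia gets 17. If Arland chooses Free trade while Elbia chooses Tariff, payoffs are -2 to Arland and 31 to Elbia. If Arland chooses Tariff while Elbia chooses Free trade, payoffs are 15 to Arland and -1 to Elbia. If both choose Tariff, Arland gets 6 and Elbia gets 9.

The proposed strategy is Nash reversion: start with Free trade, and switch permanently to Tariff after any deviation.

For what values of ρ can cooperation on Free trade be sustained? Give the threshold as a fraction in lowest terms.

8/9

Arland: cooperation gives 7 each period; deviation gives 15 once then 6 forever.
  7/(1−ρ) ≥ 15 + 6ρ/(1−ρ) ⇒ ρ ≥ 8/9.
Elbia: cooperation gives 17 each period; deviation gives 31 once then 9 forever.
  ρ ≥ 14/22 = 7/11.
Both must hold, so the binding constraint is Arland's: ρ ≥ 8/9.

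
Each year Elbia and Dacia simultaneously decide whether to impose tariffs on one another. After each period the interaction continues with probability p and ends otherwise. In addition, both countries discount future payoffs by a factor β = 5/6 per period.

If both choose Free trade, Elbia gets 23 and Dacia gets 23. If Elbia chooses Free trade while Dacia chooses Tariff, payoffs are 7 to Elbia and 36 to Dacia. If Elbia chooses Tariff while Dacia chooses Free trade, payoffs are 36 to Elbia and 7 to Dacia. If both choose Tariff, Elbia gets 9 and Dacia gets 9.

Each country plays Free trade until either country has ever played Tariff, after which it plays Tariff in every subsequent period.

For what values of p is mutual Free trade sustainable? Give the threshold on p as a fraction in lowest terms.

26/45

With continuation probability p and discount β, the effective per-period discount factor is βp.
Grim-trigger IC: βp ≥ (36−23)/(36−9) = 13/27.
So p ≥ (13/27)/(5/6) = 26/45.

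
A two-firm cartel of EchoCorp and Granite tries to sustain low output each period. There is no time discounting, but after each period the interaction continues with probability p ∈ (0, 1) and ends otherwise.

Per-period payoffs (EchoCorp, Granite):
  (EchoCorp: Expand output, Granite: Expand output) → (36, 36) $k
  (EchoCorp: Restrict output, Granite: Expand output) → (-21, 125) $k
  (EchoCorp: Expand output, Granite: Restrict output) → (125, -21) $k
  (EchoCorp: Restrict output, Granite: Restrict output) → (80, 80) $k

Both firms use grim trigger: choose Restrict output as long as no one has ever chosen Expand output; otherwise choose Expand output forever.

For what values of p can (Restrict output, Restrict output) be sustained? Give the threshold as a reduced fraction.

Expected cooperation value is 80 + p·80 + p²·80 + … = 80/(1−p); deviation gives 125 + p·36/(1−p).
80 ≥ 125(1−p) + 36p ⇒ 89p ≥ 45 ⇒ p ≥ 45/89.

45/89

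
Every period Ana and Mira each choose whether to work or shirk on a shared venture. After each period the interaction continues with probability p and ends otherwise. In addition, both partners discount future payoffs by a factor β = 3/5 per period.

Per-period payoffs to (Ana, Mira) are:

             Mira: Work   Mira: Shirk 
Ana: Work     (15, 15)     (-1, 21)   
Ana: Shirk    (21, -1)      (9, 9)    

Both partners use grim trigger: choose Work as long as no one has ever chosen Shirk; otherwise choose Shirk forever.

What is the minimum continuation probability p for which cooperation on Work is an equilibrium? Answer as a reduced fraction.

5/6

With continuation probability p and discount β, the effective per-period discount factor is βp.
Grim-trigger IC: βp ≥ (21−15)/(21−9) = 1/2.
So p ≥ (1/2)/(3/5) = 5/6.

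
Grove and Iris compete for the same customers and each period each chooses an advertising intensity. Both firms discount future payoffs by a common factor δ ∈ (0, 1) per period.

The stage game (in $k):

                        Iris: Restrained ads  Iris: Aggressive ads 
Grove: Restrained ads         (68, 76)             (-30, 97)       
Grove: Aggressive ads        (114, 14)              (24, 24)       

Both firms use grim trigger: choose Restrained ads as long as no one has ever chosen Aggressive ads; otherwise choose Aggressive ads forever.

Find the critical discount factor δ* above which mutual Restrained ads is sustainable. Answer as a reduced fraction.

Grove: cooperation gives 68 each period; deviation gives 114 once then 24 forever.
  68/(1−δ) ≥ 114 + 24δ/(1−δ) ⇒ δ ≥ 46/90 = 23/45.
Iris: cooperation gives 76 each period; deviation gives 97 once then 24 forever.
  δ ≥ 21/73.
Both must hold, so the binding constraint is Grove's: δ ≥ 23/45.

23/45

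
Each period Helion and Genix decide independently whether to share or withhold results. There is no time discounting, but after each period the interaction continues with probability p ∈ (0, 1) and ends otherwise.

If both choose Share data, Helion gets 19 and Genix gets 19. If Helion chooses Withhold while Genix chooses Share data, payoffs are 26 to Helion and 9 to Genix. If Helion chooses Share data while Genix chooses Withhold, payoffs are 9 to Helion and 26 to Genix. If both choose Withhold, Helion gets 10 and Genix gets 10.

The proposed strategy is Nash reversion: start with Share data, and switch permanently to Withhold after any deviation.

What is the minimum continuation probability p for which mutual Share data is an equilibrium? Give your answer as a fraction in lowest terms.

7/16

With no time discounting, the continuation probability p plays the role of the discount factor.
Grim-trigger IC: 19/(1−p) ≥ 26 + 10p/(1−p) ⇒ p ≥ (26−19)/(26−10) = 7/16.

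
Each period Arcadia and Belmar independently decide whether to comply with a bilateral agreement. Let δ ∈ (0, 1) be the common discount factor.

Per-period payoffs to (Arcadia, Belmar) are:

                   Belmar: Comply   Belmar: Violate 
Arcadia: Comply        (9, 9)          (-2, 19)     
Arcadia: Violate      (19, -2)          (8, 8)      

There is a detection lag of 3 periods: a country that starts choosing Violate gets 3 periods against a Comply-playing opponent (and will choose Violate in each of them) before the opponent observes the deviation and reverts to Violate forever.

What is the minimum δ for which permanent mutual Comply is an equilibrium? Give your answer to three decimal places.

Deviating for the 3 undetected periods gains 19−9 = 10 per period over cooperation, then loses 9−8 = 1 per period forever once punishment starts.
Gain: 10(1 + δ + … + δ^2); loss: 1·δ^3/(1−δ).
No profitable deviation ⇔ 10(1−δ^3) ≤ 1·δ^3, i.e. δ^3 ≥ 10/(10+1) = 10/11.
Hence δ ≥ (10/11)^(1/3) ≈ 0.969.

0.969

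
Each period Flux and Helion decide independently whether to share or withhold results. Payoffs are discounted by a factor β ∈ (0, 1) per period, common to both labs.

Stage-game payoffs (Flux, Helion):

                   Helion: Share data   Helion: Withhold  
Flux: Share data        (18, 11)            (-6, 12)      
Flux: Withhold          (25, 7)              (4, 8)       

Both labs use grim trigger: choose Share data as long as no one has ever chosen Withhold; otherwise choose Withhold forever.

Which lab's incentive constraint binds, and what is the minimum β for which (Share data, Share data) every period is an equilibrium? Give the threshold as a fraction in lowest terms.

Flux: cooperation gives 18 each period; deviation gives 25 once then 4 forever.
  18/(1−β) ≥ 25 + 4β/(1−β) ⇒ β ≥ 7/21 = 1/3.
Helion: cooperation gives 11 each period; deviation gives 12 once then 8 forever.
  β ≥ 1/4.
Both must hold, so the binding constraint is Flux's: β ≥ 1/3.

Flux; β ≥ 1/3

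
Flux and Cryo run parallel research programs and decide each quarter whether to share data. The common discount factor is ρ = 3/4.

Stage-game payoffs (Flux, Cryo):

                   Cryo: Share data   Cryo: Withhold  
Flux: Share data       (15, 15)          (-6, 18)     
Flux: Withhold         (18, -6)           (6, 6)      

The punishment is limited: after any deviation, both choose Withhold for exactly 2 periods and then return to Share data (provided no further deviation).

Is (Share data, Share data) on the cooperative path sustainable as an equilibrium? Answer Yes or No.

Comparing payoff streams over the 3 periods until play realigns: cooperate → 15(1+ρ+…+ρ^2); deviate → 18 + 6(ρ+…+ρ^2).
Cooperation is sustained iff (15−6)(ρ+…+ρ^2) ≥ 18−15.
ρ+…+ρ^2 = 3/4·(1−(3/4)^2)/(1−3/4) = 1.3125, and (18−15)/(15−6) = 0.3333.
1.3125 ≥ 0.3333, so cooperation is sustainable.

Yes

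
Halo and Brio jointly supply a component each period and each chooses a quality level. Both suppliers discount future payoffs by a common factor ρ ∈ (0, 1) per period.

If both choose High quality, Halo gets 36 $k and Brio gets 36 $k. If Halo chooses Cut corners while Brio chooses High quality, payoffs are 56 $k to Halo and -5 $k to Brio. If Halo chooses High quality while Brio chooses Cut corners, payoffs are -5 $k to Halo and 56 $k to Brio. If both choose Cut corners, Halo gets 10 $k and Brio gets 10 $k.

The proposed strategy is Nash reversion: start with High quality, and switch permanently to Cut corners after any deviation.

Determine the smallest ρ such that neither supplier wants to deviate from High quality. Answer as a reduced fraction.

10/23

Cooperation forever yields 36 each period: 36/(1−ρ).
Deviating yields 56 once, then 10 forever: 56 + 10ρ/(1−ρ).
No profitable deviation requires 36/(1−ρ) ≥ 56 + 10ρ/(1−ρ).
Multiplying by (1−ρ): 36 ≥ 56(1−ρ) + 10ρ = 56 − 46ρ.
So 46ρ ≥ 20, i.e. ρ ≥ 20/46 = 10/23.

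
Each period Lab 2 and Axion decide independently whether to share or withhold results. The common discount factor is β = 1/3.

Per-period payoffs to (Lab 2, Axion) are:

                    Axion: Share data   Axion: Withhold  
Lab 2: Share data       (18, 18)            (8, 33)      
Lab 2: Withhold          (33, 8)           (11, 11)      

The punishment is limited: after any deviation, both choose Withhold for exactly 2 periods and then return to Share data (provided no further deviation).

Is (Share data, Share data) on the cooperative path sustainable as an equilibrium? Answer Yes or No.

No

IC: β+…+β^2 ≥ (33−18)/(18−11) = 15/7.
At β = 1/3: partial sum = 0.4444 < 2.1429. Cooperation not sustainable.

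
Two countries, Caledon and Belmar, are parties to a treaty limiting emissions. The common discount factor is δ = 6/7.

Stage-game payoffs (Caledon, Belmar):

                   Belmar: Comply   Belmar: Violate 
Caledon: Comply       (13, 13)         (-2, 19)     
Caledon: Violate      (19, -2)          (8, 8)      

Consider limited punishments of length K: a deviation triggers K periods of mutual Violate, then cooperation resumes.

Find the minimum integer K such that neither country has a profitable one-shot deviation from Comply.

Need Σ_{k=1}^{K} δ^k ≥ (19−13)/(13−8) = 1.2000 at δ = 6/7.
At K = 1 the sum is 0.8571 < 1.2000; at K = 2 it is 1.5918 ≥ 1.2000.
So the minimum punishment length is K = 2.

2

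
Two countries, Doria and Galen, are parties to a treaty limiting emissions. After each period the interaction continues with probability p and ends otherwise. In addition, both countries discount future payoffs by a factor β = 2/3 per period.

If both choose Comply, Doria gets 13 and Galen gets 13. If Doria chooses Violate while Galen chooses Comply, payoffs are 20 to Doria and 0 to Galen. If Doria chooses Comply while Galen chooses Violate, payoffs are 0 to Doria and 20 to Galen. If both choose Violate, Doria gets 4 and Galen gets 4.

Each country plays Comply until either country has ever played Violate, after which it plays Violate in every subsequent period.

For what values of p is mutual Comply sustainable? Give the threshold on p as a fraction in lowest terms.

21/32

With continuation probability p and discount β, the effective per-period discount factor is βp.
Grim-trigger IC: βp ≥ (20−13)/(20−4) = 7/16.
So p ≥ (7/16)/(2/3) = 21/32.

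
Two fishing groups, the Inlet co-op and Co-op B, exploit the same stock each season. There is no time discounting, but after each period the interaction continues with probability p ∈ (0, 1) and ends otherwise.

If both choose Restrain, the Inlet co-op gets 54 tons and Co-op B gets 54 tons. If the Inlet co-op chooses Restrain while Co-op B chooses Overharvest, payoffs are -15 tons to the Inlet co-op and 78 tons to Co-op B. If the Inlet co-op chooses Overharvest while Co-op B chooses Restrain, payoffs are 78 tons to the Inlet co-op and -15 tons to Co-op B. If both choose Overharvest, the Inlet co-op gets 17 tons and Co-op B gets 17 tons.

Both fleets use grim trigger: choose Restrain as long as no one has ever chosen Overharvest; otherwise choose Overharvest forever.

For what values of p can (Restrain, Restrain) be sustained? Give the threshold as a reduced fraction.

24/61

With no time discounting, the continuation probability p plays the role of the discount factor.
Grim-trigger IC: 54/(1−p) ≥ 78 + 17p/(1−p) ⇒ p ≥ (78−54)/(78−17) = 24/61.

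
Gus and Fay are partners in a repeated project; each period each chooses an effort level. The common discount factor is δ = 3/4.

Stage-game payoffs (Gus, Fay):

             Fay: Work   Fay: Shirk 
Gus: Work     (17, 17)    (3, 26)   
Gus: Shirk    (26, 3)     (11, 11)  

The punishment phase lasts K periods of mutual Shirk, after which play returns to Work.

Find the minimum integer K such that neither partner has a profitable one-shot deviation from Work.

3

No profitable deviation requires (17−11)(δ+…+δ^K) ≥ 26−17, i.e. δ+…+δ^K ≥ 3/2 ≈ 1.5000.
With δ = 3/4, the partial sums are K=1: 0.7500, K=2: 1.3125, K=3: 1.7344.
K = 3 is the first length at which the sum reaches 1.5000.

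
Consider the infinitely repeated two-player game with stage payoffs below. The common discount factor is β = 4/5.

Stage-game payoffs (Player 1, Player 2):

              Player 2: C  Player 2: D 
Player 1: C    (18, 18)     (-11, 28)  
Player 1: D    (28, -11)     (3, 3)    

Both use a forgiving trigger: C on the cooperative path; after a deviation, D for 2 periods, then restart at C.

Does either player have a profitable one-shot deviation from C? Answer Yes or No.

No

IC: β+…+β^2 ≥ (28−18)/(18−3) = 2/3.
At β = 4/5: partial sum = 1.4400 ≥ 0.6667. Cooperation sustainable.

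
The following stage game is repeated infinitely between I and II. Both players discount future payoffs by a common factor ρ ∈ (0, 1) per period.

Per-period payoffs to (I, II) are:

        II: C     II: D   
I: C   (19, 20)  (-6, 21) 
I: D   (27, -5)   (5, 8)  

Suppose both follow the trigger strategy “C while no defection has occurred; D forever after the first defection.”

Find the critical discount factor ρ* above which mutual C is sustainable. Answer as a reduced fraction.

I's threshold: (27−19)/(27−5) = 4/11.
II's threshold: (21−20)/(21−8) = 1/13.
4/11 > 1/13, so I binds and ρ* = 4/11.

4/11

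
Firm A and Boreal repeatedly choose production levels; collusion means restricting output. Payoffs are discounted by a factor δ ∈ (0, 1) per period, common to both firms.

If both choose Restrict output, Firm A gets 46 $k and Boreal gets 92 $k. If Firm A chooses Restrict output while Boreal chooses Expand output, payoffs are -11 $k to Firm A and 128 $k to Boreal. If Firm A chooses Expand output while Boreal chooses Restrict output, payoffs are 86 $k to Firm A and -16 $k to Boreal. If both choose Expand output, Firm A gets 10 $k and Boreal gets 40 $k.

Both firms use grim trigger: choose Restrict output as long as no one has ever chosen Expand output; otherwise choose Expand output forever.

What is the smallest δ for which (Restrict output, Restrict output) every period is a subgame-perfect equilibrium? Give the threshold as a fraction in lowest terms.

10/19

Firm A's threshold: (86−46)/(86−10) = 10/19.
Boreal's threshold: (128−92)/(128−40) = 9/22.
10/19 > 9/22, so Firm A binds and δ* = 10/19.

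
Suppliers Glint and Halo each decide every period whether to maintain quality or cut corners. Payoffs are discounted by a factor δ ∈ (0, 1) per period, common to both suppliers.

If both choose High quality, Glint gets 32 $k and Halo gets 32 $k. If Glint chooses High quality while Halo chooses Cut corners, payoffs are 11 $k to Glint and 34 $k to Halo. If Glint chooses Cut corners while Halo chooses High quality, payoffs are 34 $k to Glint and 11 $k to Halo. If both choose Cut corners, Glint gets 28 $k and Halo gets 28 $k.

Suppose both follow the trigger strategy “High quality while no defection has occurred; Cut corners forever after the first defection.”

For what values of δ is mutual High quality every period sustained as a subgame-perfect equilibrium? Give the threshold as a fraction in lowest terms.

1/3

Cooperation forever yields 32 each period: 32/(1−δ).
Deviating yields 34 once, then 28 forever: 34 + 28δ/(1−δ).
No profitable deviation requires 32/(1−δ) ≥ 34 + 28δ/(1−δ).
Multiplying by (1−δ): 32 ≥ 34(1−δ) + 28δ = 34 − 6δ.
So 6δ ≥ 2, i.e. δ ≥ 2/6 = 1/3.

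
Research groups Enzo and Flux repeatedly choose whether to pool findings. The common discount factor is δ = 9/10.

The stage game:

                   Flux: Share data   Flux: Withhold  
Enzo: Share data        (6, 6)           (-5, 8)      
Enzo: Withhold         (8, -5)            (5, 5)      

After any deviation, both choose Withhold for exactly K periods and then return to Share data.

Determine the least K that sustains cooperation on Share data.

IC: δ(1−δ^K)/(1−δ) ≥ (8−6)/(6−5) = 2.
With δ = 9/10: need 1 − δ^K ≥ 2·(1−9/10)/(9/10), i.e. δ^K ≤ 0.7778.
Since (9/10)^2 = 0.8100 and (9/10)^3 = 0.7290, the smallest such K is 3.

3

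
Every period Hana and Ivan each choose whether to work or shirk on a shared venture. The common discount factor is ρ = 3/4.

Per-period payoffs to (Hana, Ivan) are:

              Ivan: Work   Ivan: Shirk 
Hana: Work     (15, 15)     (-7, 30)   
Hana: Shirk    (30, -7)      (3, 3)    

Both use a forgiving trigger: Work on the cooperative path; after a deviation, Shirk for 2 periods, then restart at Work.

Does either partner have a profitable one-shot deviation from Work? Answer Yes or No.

A one-shot deviation gives 30 now, then 3 for 2 periods, then back to 15.
Gain from deviating: (30−15) today; loss: (15−3) in each of the next 2 periods.
No-deviation condition: (15−3)(ρ+…+ρ^2) ≥ 30−15, i.e. ρ+…+ρ^2 ≥ 5/4.
At ρ = 3/4: ρ+…+ρ^2 = 1.3125 ≥ 1.2500.
So cooperation is sustainable.

No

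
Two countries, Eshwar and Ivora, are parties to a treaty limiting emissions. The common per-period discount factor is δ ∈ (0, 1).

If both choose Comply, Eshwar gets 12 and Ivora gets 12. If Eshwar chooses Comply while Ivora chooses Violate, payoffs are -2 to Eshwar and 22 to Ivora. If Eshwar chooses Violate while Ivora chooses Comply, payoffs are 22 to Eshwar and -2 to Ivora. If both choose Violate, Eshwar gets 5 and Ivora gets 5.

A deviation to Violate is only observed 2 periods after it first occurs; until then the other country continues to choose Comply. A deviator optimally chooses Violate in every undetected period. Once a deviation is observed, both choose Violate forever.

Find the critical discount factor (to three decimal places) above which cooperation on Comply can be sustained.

0.767

A deviator earns 22 for 2 periods, then 5 forever; cooperating earns 12 forever. Multiplying the IC by (1−δ):
12 ≥ 22(1−δ^2) + 5δ^2, so 17·δ^2 ≥ 10 and δ^2 ≥ 10/17.
δ ≥ (10/17)^(1/2) ≈ 0.767.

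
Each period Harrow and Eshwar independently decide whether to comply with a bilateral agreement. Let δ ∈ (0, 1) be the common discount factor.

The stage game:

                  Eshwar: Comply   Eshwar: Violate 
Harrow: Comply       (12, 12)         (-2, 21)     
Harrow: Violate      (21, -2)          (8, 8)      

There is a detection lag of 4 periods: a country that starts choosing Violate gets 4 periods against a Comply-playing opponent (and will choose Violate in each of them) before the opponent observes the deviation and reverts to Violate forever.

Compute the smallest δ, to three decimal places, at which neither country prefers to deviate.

Deviating for the 4 undetected periods gains 21−12 = 9 per period over cooperation, then loses 12−8 = 4 per period forever once punishment starts.
Gain: 9(1 + δ + … + δ^3); loss: 4·δ^4/(1−δ).
No profitable deviation ⇔ 9(1−δ^4) ≤ 4·δ^4, i.e. δ^4 ≥ 9/(9+4) = 9/13.
Hence δ ≥ (9/13)^(1/4) ≈ 0.912.

0.912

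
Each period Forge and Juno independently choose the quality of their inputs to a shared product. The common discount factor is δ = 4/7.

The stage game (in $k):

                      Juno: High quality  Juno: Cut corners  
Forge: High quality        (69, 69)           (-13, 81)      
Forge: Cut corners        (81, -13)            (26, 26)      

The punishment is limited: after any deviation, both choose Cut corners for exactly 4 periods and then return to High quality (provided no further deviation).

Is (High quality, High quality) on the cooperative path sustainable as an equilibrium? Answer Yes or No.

Comparing payoff streams over the 5 periods until play realigns: cooperate → 69(1+δ+…+δ^4); deviate → 81 + 26(δ+…+δ^4).
Cooperation is sustained iff (69−26)(δ+…+δ^4) ≥ 81−69.
δ+…+δ^4 = 4/7·(1−(4/7)^4)/(1−4/7) = 1.1912, and (81−69)/(69−26) = 0.2791.
1.1912 ≥ 0.2791, so cooperation is sustainable.

Yes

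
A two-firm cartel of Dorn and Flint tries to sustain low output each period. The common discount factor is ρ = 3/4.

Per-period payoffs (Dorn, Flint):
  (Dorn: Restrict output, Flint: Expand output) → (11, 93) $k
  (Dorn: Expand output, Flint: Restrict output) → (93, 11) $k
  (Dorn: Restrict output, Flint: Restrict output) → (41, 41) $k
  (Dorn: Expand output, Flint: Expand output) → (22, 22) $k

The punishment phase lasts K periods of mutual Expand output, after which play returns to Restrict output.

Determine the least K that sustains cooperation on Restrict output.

No profitable deviation requires (41−22)(ρ+…+ρ^K) ≥ 93−41, i.e. ρ+…+ρ^K ≥ 52/19 ≈ 2.7368.
With ρ = 3/4, the partial sums are K=1: 0.7500, K=2: 1.3125, …, K=7: 2.5995, K=8: 2.6997, K=9: 2.7747.
K = 9 is the first length at which the sum reaches 2.7368.

9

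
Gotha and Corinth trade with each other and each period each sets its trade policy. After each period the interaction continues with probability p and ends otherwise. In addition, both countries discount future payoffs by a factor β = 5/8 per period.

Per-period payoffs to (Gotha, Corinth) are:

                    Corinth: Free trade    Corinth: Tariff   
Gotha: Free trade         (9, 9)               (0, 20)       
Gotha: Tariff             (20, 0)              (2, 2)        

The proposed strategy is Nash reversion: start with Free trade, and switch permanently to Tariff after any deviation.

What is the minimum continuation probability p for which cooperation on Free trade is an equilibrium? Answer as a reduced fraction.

With continuation probability p and discount β, the effective per-period discount factor is βp.
Grim-trigger IC: βp ≥ (20−9)/(20−2) = 11/18.
So p ≥ (11/18)/(5/8) = 44/45.

44/45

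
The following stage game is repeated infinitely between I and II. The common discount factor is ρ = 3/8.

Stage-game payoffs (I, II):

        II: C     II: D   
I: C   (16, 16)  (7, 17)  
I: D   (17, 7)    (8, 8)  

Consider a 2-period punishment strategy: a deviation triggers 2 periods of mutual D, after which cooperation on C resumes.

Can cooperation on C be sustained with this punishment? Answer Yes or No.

A one-shot deviation gives 17 now, then 8 for 2 periods, then back to 16.
Gain from deviating: (17−16) today; loss: (16−8) in each of the next 2 periods.
No-deviation condition: (16−8)(ρ+…+ρ^2) ≥ 17−16, i.e. ρ+…+ρ^2 ≥ 1/8.
At ρ = 3/8: ρ+…+ρ^2 = 0.5156 ≥ 0.1250.
So cooperation is sustainable.

Yes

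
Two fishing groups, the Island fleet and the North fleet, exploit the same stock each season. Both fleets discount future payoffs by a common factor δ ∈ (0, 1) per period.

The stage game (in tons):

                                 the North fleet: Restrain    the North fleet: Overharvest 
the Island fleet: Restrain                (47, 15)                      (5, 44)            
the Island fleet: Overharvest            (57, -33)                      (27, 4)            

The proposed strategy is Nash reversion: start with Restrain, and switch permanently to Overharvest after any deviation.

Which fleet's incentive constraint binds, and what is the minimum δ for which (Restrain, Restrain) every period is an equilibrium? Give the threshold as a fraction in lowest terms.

the North fleet; δ ≥ 29/40

the Island fleet's threshold: (57−47)/(57−27) = 1/3.
the North fleet's threshold: (44−15)/(44−4) = 29/40.
1/3 < 29/40, so the North fleet binds and δ* = 29/40.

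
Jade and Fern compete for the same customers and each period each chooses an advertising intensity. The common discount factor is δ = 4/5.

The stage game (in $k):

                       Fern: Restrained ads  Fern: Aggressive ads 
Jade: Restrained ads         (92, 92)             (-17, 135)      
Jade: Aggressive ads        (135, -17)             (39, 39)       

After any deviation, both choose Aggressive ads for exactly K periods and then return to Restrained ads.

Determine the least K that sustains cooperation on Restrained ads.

2

Need Σ_{k=1}^{K} δ^k ≥ (135−92)/(92−39) = 0.8113 at δ = 4/5.
At K = 1 the sum is 0.8000 < 0.8113; at K = 2 it is 1.4400 ≥ 0.8113.
So the minimum punishment length is K = 2.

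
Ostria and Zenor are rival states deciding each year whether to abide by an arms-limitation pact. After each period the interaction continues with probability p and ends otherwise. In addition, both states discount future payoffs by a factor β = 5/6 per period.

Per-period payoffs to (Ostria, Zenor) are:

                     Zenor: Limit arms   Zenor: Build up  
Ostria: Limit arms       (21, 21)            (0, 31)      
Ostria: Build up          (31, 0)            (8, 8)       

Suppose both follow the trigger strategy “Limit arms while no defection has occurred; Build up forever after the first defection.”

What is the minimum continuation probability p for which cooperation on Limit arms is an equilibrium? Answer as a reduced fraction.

12/23

Expected continuation weight on next period's payoff is β·p = 5/6·p, which plays the role of the discount factor.
Cooperation requires 5/6·p ≥ (31−21)/(31−8) = 10/23, hence p ≥ 12/23.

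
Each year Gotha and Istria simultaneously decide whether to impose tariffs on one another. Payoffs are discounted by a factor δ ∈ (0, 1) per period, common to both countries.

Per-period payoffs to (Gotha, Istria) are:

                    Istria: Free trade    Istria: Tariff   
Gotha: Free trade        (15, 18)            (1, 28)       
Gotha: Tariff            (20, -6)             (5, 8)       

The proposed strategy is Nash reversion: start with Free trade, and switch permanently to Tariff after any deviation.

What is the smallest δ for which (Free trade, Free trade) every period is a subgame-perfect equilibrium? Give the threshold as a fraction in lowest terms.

1/2

Gotha's threshold: (20−15)/(20−5) = 1/3.
Istria's threshold: (28−18)/(28−8) = 1/2.
1/3 < 1/2, so Istria binds and δ* = 1/2.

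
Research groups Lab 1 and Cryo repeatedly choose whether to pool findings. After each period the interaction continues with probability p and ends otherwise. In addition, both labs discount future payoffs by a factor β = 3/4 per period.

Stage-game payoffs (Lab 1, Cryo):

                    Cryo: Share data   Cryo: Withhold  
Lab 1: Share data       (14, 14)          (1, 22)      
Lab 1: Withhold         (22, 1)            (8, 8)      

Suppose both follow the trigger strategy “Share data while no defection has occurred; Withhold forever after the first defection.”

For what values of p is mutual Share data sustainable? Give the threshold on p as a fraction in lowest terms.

16/21

With continuation probability p and discount β, the effective per-period discount factor is βp.
Grim-trigger IC: βp ≥ (22−14)/(22−8) = 4/7.
So p ≥ (4/7)/(3/4) = 16/21.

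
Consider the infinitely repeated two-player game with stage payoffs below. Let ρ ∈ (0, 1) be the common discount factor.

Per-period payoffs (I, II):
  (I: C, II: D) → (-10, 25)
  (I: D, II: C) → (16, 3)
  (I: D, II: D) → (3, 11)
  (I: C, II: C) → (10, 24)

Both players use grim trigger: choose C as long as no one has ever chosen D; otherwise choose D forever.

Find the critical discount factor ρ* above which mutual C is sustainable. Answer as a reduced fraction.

I: cooperation gives 10 each period; deviation gives 16 once then 3 forever.
  10/(1−ρ) ≥ 16 + 3ρ/(1−ρ) ⇒ ρ ≥ 6/13.
II: cooperation gives 24 each period; deviation gives 25 once then 11 forever.
  ρ ≥ 1/14.
Both must hold, so the binding constraint is I's: ρ ≥ 6/13.

6/13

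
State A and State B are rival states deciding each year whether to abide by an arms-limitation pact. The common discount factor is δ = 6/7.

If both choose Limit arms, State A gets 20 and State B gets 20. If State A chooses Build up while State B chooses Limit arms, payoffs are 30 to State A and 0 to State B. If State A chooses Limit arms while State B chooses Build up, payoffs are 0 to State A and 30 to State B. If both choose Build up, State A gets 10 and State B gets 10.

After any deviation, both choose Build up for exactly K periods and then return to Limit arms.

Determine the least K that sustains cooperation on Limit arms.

No profitable deviation requires (20−10)(δ+…+δ^K) ≥ 30−20, i.e. δ+…+δ^K ≥ 1 ≈ 1.0000.
With δ = 6/7, the partial sums are K=1: 0.8571, K=2: 1.5918.
K = 2 is the first length at which the sum reaches 1.0000.

2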